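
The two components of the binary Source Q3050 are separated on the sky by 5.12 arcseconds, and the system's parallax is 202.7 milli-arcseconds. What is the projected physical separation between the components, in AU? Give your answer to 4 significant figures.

25.26 AU

d = 1/p = 1/0.2027″ = 4.9334 pc.
At distance d (pc), an angle of θ arcsec spans θ·d AU: s = 5.12 × 4.9334 = 25.259 AU.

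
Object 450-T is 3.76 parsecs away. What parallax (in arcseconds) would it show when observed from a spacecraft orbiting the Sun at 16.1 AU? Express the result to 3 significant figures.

4.28 arcsec

p (arcsec) = B (AU) / d (pc).
p = 16.1 / 3.76 = 4.2819 arcsec.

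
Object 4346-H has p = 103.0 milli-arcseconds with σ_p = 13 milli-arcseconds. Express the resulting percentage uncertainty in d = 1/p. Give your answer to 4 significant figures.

For d = 1/p, |σ_d/d| = |σ_p/p|.
σ_p/p = 13 / 103.0 = 0.12621 = 12.621%.

12.62%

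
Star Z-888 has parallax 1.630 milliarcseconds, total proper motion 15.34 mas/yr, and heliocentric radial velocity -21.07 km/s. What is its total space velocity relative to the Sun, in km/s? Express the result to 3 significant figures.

49.3 km/s

d = 1/p = 1/0.001630″ = 613.5 pc.
μ = 15.34 mas/yr = 0.01534 ″/yr.
v_t = 4.740 μ d = 4.740 × 0.01534 × 613.5 = 44.609 km/s.
v = √(v_r² + v_t²) = √((-21.07)² + 44.609²) = √2433.91 = 49.335 km/s.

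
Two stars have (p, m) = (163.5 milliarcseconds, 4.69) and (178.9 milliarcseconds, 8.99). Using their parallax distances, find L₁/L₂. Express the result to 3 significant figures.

L₁/L₂ = 62.8

d₁ = 1/p₁ = 1/0.1635″ = 6.1162 pc; d₂ = 1/p₂ = 1/0.1789″ = 5.5897 pc.
M₁ = m₁ − 5 log₁₀ d₁ + 5 = 4.69 − 3.9324 + 5 = 5.7576.
M₂ = 8.99 − 3.7369 + 5 = 10.2531.
L₁/L₂ = 10^(0.4(M₂ − M₁)) = 10^(0.4 × 4.4955) = 10^1.79820 = 62.835.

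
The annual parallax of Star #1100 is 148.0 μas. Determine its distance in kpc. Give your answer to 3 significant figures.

6.76 kpc

p = 148.0 μas = 0.0001480 arcsec.
d = 1/p = 1/0.0001480 = 6756.8 pc.
= 6.7568 kpc.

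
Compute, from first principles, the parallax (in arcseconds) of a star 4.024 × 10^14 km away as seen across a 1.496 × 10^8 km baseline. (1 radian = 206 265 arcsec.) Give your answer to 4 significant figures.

0.07668 arcsec

θ ≈ B/d = (1.496 × 10^8) / (4.024 × 10^14) = 3.7177 × 10^-7 rad.
In arcseconds: 3.7177 × 10^-7 × 206265 = 0.076683″.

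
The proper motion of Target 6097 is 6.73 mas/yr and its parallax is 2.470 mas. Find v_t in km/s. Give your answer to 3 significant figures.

d = 1/p = 1/0.002470″ = 404.86 pc.
μ = 6.73 mas/yr = 0.00673 ″/yr.
v_t = 4.74 × μ × d = 4.74 × 0.00673 × 404.86 = 12.915 km/s.

12.9 km/s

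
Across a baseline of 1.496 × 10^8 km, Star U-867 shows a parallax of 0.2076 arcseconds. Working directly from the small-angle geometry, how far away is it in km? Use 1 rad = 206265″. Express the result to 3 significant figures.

1.49 × 10^14 km

θ = 0.2076″ = 0.2076/206265 = 1.0065 × 10^-6 rad.
d = B/θ = (1.496 × 10^8) / (1.0065 × 10^-6) = 1.4863 × 10^14 km.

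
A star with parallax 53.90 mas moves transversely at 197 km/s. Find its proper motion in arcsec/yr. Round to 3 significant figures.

2.24 arcsec/yr

d = 1/p = 1/0.05390″ = 18.553 pc.
μ = v_t / (4.74 d) = 197 / (4.74 × 18.553) = 197 / 87.941 = 2.2401 ″/yr.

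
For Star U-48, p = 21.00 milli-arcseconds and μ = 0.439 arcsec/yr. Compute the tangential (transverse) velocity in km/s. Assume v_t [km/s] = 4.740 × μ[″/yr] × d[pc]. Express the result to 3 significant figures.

99.1 km/s

d = 1/p = 1/0.02100″ = 47.619 pc.
v_t = 4.74 × μ × d = 4.74 × 0.439 × 47.619 = 99.088 km/s.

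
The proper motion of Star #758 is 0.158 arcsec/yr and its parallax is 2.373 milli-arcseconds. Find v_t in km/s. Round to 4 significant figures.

315.6 km/s

d = 1/p = 1/0.002373″ = 421.41 pc.
v_t = 4.74 × μ × d = 4.74 × 0.158 × 421.41 = 315.6 km/s.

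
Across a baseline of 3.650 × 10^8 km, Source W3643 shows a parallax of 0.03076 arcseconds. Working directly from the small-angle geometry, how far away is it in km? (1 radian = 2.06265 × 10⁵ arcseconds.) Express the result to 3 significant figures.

2.45 × 10^15 km

θ = 0.03076″ = 0.03076/206265 = 1.4913 × 10^-7 rad.
d = B/θ = (3.650 × 10^8) / (1.4913 × 10^-7) = 2.4475 × 10^15 km.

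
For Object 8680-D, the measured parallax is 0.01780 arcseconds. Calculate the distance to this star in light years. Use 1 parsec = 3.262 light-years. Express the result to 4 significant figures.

183.3 light years

d = 1/p = 1/0.01780 = 56.18 pc.
In light-years: 56.18 × 3.262 = 183.26 ly.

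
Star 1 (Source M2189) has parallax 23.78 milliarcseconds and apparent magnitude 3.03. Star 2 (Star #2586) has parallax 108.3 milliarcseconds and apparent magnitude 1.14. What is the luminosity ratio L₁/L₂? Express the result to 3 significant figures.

d₁ = 1/p₁ = 1/0.02378″ = 42.052 pc; d₂ = 1/p₂ = 1/0.1083″ = 9.2336 pc.
M₁ = m₁ − 5 log₁₀ d₁ + 5 = 3.03 − 8.1189 + 5 = -0.0889.
M₂ = 1.14 − 4.8269 + 5 = 1.3131.
L₁/L₂ = 10^(0.4(M₂ − M₁)) = 10^(0.4 × 1.4020) = 10^0.56080 = 3.6375.

L₁/L₂ = 3.64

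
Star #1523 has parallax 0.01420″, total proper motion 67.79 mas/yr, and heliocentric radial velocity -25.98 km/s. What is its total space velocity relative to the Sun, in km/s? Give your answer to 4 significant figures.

d = 1/p = 1/0.01420″ = 70.423 pc.
μ = 67.79 mas/yr = 0.06779 ″/yr.
v_t = 4.740 μ d = 4.740 × 0.06779 × 70.423 = 22.629 km/s.
v = √(v_r² + v_t²) = √((-25.98)² + 22.629²) = √1187.03 = 34.453 km/s.

34.45 km/s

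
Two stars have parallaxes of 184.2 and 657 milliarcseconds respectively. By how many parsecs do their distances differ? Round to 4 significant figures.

3.907 pc

d_A = 1/0.1842″ = 5.4289 pc; d_B = 1/0.6570″ = 1.5221 pc.
|d_B − d_A| = |1.5221 − 5.4289| = 3.9068 pc.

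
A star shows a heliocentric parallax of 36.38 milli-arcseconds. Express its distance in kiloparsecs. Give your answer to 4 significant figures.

0.02749 kpc

p = 36.38 milli-arcseconds = 0.03638 arcsec.
d = 1/p = 1/0.03638 = 27.488 pc.
= 0.027488 kpc.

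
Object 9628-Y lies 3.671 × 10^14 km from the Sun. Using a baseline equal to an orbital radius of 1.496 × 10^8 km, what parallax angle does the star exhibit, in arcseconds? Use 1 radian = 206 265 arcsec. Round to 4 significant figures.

0.08406 arcsec

θ ≈ B/d = (1.496 × 10^8) / (3.671 × 10^14) = 4.0752 × 10^-7 rad.
In arcseconds: 4.0752 × 10^-7 × 206265 = 0.084057″.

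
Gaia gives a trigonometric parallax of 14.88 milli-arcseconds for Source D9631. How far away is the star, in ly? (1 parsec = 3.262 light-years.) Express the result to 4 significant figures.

p = 14.88 milli-arcseconds = 0.01488 arcsec.
d = 1/p = 1/0.01488 = 67.204 pc.
In light-years: 67.204 × 3.262 = 219.22 ly.

219.2 ly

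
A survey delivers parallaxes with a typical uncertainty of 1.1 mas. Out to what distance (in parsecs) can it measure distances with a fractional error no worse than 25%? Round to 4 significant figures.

227.3 pc

σ_d/d = σ_p/p, so the condition is σ_p/p ≤ 0.25, i.e. p ≥ σ_p/0.25.
p_min = 1.1/0.25 = 4.4 mas = 0.0044 arcsec.
d_max = 1/p_min = 1/0.0044 = 227.27 pc.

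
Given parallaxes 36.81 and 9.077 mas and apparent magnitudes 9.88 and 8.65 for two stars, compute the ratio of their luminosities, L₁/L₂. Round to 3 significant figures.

L₁/L₂ = 0.0196

d₁ = 1/p₁ = 1/0.03681″ = 27.167 pc; d₂ = 1/p₂ = 1/0.009077″ = 110.17 pc.
M₁ = m₁ − 5 log₁₀ d₁ + 5 = 9.88 − 7.1702 + 5 = 7.7098.
M₂ = 8.65 − 10.2103 + 5 = 3.4397.
L₁/L₂ = 10^(0.4(M₂ − M₁)) = 10^(0.4 × (-4.2701)) = 10^(-1.70804) = 0.019587.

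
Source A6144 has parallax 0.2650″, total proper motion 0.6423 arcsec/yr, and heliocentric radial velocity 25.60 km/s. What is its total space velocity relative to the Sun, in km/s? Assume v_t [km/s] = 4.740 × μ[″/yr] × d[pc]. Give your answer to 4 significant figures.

28.06 km/s

d = 1/p = 1/0.2650″ = 3.7736 pc.
v_t = 4.740 μ d = 4.740 × 0.6423 × 3.7736 = 11.489 km/s.
v = √(v_r² + v_t²) = √(25.60² + 11.489²) = √787.357 = 28.06 km/s.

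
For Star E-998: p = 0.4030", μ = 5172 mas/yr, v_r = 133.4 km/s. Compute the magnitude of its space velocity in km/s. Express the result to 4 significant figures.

146.6 km/s

d = 1/p = 1/0.4030″ = 2.4814 pc.
μ = 5172 mas/yr = 5.172 ″/yr.
v_t = 4.740 μ d = 4.740 × 5.172 × 2.4814 = 60.832 km/s.
v = √(v_r² + v_t²) = √(133.4² + 60.832²) = √21496.1 = 146.62 km/s.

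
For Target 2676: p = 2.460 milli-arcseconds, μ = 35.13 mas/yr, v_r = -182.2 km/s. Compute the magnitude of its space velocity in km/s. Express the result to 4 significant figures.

d = 1/p = 1/0.002460″ = 406.5 pc.
μ = 35.13 mas/yr = 0.03513 ″/yr.
v_t = 4.740 μ d = 4.740 × 0.03513 × 406.5 = 67.689 km/s.
v = √(v_r² + v_t²) = √((-182.2)² + 67.689²) = √37778.6 = 194.37 km/s.

194.4 km/s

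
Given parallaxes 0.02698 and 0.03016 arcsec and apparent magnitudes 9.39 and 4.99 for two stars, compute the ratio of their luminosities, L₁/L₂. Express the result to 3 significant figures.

L₁/L₂ = 0.0217

d₁ = 1/p₁ = 1/0.02698″ = 37.064 pc; d₂ = 1/p₂ = 1/0.03016″ = 33.156 pc.
M₁ = m₁ − 5 log₁₀ d₁ + 5 = 9.39 − 7.8448 + 5 = 6.5452.
M₂ = 4.99 − 7.6028 + 5 = 2.3872.
L₁/L₂ = 10^(0.4(M₂ − M₁)) = 10^(0.4 × (-4.1580)) = 10^(-1.66320) = 0.021717.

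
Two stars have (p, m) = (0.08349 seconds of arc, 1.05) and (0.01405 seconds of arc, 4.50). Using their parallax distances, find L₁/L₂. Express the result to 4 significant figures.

d₁ = 1/p₁ = 1/0.08349″ = 11.977 pc; d₂ = 1/p₂ = 1/0.01405″ = 71.174 pc.
M₁ = m₁ − 5 log₁₀ d₁ + 5 = 1.05 − 5.3917 + 5 = 0.6583.
M₂ = 4.50 − 9.2616 + 5 = 0.2384.
L₁/L₂ = 10^(0.4(M₂ − M₁)) = 10^(0.4 × (-0.4199)) = 10^(-0.16796) = 0.67927.

L₁/L₂ = 0.6793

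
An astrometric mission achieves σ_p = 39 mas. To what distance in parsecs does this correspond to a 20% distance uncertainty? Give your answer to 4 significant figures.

σ_d/d = σ_p/p, so the condition is σ_p/p ≤ 0.20, i.e. p ≥ σ_p/0.20.
p_min = 39/0.20 = 195 mas = 0.195 arcsec.
d_max = 1/p_min = 1/0.195 = 5.1282 pc.

5.128 pc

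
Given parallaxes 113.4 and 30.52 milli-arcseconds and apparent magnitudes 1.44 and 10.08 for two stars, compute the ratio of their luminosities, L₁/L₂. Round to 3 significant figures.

d₁ = 1/p₁ = 1/0.1134″ = 8.8183 pc; d₂ = 1/p₂ = 1/0.03052″ = 32.765 pc.
M₁ = m₁ − 5 log₁₀ d₁ + 5 = 1.44 − 4.7269 + 5 = 1.7131.
M₂ = 10.08 − 7.5771 + 5 = 7.5029.
L₁/L₂ = 10^(0.4(M₂ − M₁)) = 10^(0.4 × 5.7898) = 10^2.31592 = 206.98.

L₁/L₂ = 207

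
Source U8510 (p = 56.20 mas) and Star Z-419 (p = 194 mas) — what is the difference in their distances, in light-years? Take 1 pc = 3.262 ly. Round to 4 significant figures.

d_A = 1/0.05620″ = 17.794 pc; d_B = 1/0.1940″ = 5.1546 pc.
|d_B − d_A| = |5.1546 − 17.794| = 12.639 pc = 12.639 × 3.262 ly = 41.228 ly.

41.23 ly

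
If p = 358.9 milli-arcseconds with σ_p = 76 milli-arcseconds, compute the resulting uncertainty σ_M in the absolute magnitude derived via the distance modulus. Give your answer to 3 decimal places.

σ_M = 0.460 mag

M = m − 5 log₁₀ d + 5 = m + 5 log₁₀ p + 5, so ∂M/∂p = 5/(p ln 10).
σ_M = (5/ln 10) · (σ_p/p) = 2.1715 × 76/358.9 = 2.1715 × 0.21176 = 0.45984.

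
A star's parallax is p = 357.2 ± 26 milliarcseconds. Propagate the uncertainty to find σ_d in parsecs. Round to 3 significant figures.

0.204 pc

d = 1/p, so σ_d = σ_p / p².
σ_d = 0.0260 / (0.3572)² = 0.0260 / 0.12759 = 0.20378 pc.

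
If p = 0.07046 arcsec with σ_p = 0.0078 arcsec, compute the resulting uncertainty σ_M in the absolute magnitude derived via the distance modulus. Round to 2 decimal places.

σ_M = 0.24 mag

M = m − 5 log₁₀ d + 5 = m + 5 log₁₀ p + 5, so ∂M/∂p = 5/(p ln 10).
σ_M = (5/ln 10) · (σ_p/p) = 2.1715 × 0.0078/0.07046 = 2.1715 × 0.1107 = 0.24039.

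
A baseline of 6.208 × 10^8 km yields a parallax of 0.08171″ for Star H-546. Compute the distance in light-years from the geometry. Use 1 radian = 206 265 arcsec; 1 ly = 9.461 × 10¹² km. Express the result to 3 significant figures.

166 ly

θ = 0.08171″ = 0.08171/206265 = 3.9614 × 10^-7 rad.
d = B/θ = (6.208 × 10^8) / (3.9614 × 10^-7) = 1.5671 × 10^15 km = (1.5671 × 10^15) / (9.461 × 10^12) ly = 165.64 ly.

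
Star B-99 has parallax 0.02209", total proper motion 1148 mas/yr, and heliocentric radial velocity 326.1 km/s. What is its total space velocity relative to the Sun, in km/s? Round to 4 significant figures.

408.7 km/s

d = 1/p = 1/0.02209″ = 45.269 pc.
μ = 1148 mas/yr = 1.148 ″/yr.
v_t = 4.740 μ d = 4.740 × 1.148 × 45.269 = 246.33 km/s.
v = √(v_r² + v_t²) = √(326.1² + 246.33²) = √167020 = 408.68 km/s.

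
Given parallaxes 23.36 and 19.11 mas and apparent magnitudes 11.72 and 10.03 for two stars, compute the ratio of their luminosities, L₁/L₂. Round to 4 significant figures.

L₁/L₂ = 0.1411

d₁ = 1/p₁ = 1/0.02336″ = 42.808 pc; d₂ = 1/p₂ = 1/0.01911″ = 52.329 pc.
M₁ = m₁ − 5 log₁₀ d₁ + 5 = 11.72 − 8.1576 + 5 = 8.5624.
M₂ = 10.03 − 8.5937 + 5 = 6.4363.
L₁/L₂ = 10^(0.4(M₂ − M₁)) = 10^(0.4 × (-2.1261)) = 10^(-0.85044) = 0.14111.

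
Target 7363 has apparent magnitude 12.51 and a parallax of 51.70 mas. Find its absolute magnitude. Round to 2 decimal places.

d = 1/p = 1/0.05170″ = 19.342 pc.
m − M = 5 log₁₀(19.342) − 5 = 6.4325 − 5 = 1.4325.
M = m − (m − M) = 12.51 − 1.4325 = 11.08.

M = 11.08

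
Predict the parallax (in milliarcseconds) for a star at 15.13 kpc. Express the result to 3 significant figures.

d = 15.13 kpc = 15130 pc.
p = 1/d = 1/15130 = 0.000066094 arcsec.
= 0.000066094 × 1000 = 0.066094 mas.

0.0661 mas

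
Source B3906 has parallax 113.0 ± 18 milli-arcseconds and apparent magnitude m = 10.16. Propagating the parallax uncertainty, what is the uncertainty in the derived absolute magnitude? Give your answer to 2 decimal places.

σ_M = 0.35 mag

M = m − 5 log₁₀ d + 5 = m + 5 log₁₀ p + 5, so ∂M/∂p = 5/(p ln 10).
σ_M = (5/ln 10) · (σ_p/p) = 2.1715 × 18/113.0 = 2.1715 × 0.15929 = 0.3459.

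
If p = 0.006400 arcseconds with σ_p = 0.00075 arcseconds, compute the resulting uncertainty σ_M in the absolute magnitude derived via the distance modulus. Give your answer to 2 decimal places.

σ_M = 0.25 mag

M = m − 5 log₁₀ d + 5 = m + 5 log₁₀ p + 5, so ∂M/∂p = 5/(p ln 10).
σ_M = (5/ln 10) · (σ_p/p) = 2.1715 × 0.00075/0.006400 = 2.1715 × 0.11719 = 0.25448.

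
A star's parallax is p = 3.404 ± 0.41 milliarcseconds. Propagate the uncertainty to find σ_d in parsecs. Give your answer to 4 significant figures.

d = 1/p, so σ_d = σ_p / p².
σ_d = 0.000410 / (0.003404)² = 0.000410 / 0.000011587 = 35.384 pc.

35.38 pc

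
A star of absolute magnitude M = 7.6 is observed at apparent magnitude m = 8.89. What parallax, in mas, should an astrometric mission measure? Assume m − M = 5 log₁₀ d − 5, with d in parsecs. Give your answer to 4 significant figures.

m − M = 8.89 − 7.6 = 1.29.
d = 10^((m−M)/5 + 1) = 10^1.258 = 18.113 pc.
p = 1/d = 1/18.113 = 0.055209 arcsec = 55.209 mas.

55.21 mas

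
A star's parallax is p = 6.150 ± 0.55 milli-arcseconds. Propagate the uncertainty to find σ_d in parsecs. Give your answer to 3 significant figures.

d = 1/p, so σ_d = σ_p / p².
σ_d = 0.000550 / (0.006150)² = 0.000550 / 0.000037823 = 14.541 pc.

14.5 pc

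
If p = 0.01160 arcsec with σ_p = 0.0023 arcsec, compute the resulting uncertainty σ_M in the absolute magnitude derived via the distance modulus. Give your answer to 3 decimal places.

M = m − 5 log₁₀ d + 5 = m + 5 log₁₀ p + 5, so ∂M/∂p = 5/(p ln 10).
σ_M = (5/ln 10) · (σ_p/p) = 2.1715 × 0.0023/0.01160 = 2.1715 × 0.19828 = 0.43057.

σ_M = 0.431 mag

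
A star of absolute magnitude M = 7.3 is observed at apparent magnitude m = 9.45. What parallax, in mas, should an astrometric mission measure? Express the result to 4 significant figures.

37.15 mas

m − M = 9.45 − 7.3 = 2.15.
d = 10^((m−M)/5 + 1) = 10^1.430 = 26.915 pc.
p = 1/d = 1/26.915 = 0.037154 arcsec = 37.154 mas.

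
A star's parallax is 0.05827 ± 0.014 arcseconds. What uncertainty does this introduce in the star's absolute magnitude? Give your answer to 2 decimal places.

M = m − 5 log₁₀ d + 5 = m + 5 log₁₀ p + 5, so ∂M/∂p = 5/(p ln 10).
σ_M = (5/ln 10) · (σ_p/p) = 2.1715 × 0.014/0.05827 = 2.1715 × 0.24026 = 0.52172.

σ_M = 0.52 mag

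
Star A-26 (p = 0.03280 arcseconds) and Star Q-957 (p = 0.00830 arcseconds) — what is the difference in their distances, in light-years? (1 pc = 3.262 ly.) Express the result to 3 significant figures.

d_A = 1/0.03280″ = 30.488 pc; d_B = 1/0.008300″ = 120.48 pc.
|d_B − d_A| = |120.48 − 30.488| = 89.992 pc = 89.992 × 3.262 ly = 293.55 ly.

294 ly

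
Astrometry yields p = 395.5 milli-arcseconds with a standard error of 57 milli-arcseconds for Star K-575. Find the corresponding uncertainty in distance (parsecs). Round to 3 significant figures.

d = 1/p, so σ_d = σ_p / p².
σ_d = 0.0570 / (0.3955)² = 0.0570 / 0.15642 = 0.3644 pc.

0.364 pc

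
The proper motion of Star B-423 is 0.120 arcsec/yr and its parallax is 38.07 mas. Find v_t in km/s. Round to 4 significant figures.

14.94 km/s

d = 1/p = 1/0.03807″ = 26.267 pc.
v_t = 4.74 × μ × d = 4.74 × 0.120 × 26.267 = 14.941 km/s.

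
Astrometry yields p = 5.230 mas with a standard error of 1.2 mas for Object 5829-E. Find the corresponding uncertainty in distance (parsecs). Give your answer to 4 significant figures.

43.87 pc

d = 1/p, so σ_d = σ_p / p².
σ_d = 0.00120 / (0.005230)² = 0.00120 / 0.000027353 = 43.871 pc.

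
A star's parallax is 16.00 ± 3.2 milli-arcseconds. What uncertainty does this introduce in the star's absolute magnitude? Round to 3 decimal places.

σ_M = 0.434 mag

M = m − 5 log₁₀ d + 5 = m + 5 log₁₀ p + 5, so ∂M/∂p = 5/(p ln 10).
σ_M = (5/ln 10) · (σ_p/p) = 2.1715 × 3.2/16.00 = 2.1715 × 0.2 = 0.4343.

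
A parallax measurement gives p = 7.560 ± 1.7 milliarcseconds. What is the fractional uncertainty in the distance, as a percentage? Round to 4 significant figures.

For d = 1/p, |σ_d/d| = |σ_p/p|.
σ_p/p = 1.7 / 7.560 = 0.22487 = 22.487%.

22.49%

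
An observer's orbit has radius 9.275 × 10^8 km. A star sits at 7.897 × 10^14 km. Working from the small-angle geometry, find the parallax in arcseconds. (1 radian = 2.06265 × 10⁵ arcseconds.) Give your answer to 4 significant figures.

θ ≈ B/d = (9.275 × 10^8) / (7.897 × 10^14) = 1.1745 × 10^-6 rad.
In arcseconds: 1.1745 × 10^-6 × 206265 = 0.24226″.

0.2423 arcsec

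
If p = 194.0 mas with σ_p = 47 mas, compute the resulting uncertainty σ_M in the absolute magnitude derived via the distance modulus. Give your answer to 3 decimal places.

M = m − 5 log₁₀ d + 5 = m + 5 log₁₀ p + 5, so ∂M/∂p = 5/(p ln 10).
σ_M = (5/ln 10) · (σ_p/p) = 2.1715 × 47/194.0 = 2.1715 × 0.24227 = 0.52609.

σ_M = 0.526 mag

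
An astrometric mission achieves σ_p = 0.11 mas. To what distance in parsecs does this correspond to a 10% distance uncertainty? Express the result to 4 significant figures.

909.1 pc

σ_d/d = σ_p/p, so the condition is σ_p/p ≤ 0.10, i.e. p ≥ σ_p/0.10.
p_min = 0.11/0.10 = 1.1 mas = 0.0011 arcsec.
d_max = 1/p_min = 1/0.0011 = 909.09 pc.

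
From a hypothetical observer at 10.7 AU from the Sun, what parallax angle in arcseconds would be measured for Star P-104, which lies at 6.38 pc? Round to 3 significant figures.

p (arcsec) = B (AU) / d (pc).
p = 10.7 / 6.38 = 1.6771 arcsec.

1.68 arcsec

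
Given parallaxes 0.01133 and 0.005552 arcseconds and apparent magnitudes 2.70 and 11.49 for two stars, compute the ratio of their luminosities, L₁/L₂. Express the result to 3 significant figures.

L₁/L₂ = 788

d₁ = 1/p₁ = 1/0.01133″ = 88.261 pc; d₂ = 1/p₂ = 1/0.005552″ = 180.12 pc.
M₁ = m₁ − 5 log₁₀ d₁ + 5 = 2.70 − 9.7288 + 5 = -2.0288.
M₂ = 11.49 − 11.2778 + 5 = 5.2122.
L₁/L₂ = 10^(0.4(M₂ − M₁)) = 10^(0.4 × 7.2410) = 10^2.89640 = 787.77.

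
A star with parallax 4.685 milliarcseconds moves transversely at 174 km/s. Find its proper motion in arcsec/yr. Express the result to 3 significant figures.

0.172 arcsec/yr

d = 1/p = 1/0.004685″ = 213.45 pc.
μ = v_t / (4.74 d) = 174 / (4.74 × 213.45) = 174 / 1011.8 = 0.17197 ″/yr.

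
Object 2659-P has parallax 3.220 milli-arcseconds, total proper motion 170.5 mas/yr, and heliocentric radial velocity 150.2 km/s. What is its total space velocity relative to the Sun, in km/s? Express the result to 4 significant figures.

292.5 km/s

d = 1/p = 1/0.003220″ = 310.56 pc.
μ = 170.5 mas/yr = 0.1705 ″/yr.
v_t = 4.740 μ d = 4.740 × 0.1705 × 310.56 = 250.99 km/s.
v = √(v_r² + v_t²) = √(150.2² + 250.99²) = √85556 = 292.5 km/s.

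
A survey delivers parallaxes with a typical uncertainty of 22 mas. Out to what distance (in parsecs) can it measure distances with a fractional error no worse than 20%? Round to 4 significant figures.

9.091 pc

σ_d/d = σ_p/p, so the condition is σ_p/p ≤ 0.20, i.e. p ≥ σ_p/0.20.
p_min = 22/0.20 = 110 mas = 0.11 arcsec.
d_max = 1/p_min = 1/0.11 = 9.0909 pc.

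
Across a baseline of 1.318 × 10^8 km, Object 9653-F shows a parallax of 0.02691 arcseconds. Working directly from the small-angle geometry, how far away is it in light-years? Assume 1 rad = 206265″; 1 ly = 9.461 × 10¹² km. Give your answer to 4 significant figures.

106.8 ly

θ = 0.02691″ = 0.02691/206265 = 1.3046 × 10^-7 rad.
d = B/θ = (1.318 × 10^8) / (1.3046 × 10^-7) = 1.0103 × 10^15 km = (1.0103 × 10^15) / (9.461 × 10^12) ly = 106.79 ly.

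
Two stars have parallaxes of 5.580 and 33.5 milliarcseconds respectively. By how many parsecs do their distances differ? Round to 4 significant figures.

149.4 pc

d_A = 1/0.005580″ = 179.21 pc; d_B = 1/0.03350″ = 29.851 pc.
|d_B − d_A| = |29.851 − 179.21| = 149.36 pc.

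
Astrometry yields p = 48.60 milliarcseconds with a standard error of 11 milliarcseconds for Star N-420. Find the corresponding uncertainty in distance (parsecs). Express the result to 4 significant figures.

d = 1/p, so σ_d = σ_p / p².
σ_d = 0.0110 / (0.04860)² = 0.0110 / 0.002362 = 4.6571 pc.

4.657 pc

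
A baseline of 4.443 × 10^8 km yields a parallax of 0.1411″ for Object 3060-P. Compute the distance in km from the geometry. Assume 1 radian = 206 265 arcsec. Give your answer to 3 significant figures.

6.49 × 10^14 km

θ = 0.1411″ = 0.1411/206265 = 6.8407 × 10^-7 rad.
d = B/θ = (4.443 × 10^8) / (6.8407 × 10^-7) = 6.4949 × 10^14 km.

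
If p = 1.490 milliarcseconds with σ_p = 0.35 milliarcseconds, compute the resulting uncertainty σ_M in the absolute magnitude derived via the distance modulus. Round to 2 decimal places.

M = m − 5 log₁₀ d + 5 = m + 5 log₁₀ p + 5, so ∂M/∂p = 5/(p ln 10).
σ_M = (5/ln 10) · (σ_p/p) = 2.1715 × 0.35/1.490 = 2.1715 × 0.2349 = 0.51009.

σ_M = 0.51 mag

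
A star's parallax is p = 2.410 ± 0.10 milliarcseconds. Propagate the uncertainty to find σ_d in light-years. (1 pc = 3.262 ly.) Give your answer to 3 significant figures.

d = 1/p, so σ_d = σ_p / p².
σ_d = 0.000100 / (0.002410)² = 0.000100 / 0.0000058081 = 17.217 pc = 17.217 × 3.262 ly = 56.162 ly.

56.2 ly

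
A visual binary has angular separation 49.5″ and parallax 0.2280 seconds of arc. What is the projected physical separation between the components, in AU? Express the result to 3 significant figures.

217 AU

d = 1/p = 1/0.2280″ = 4.386 pc.
At distance d (pc), an angle of θ arcsec spans θ·d AU: s = 49.5 × 4.386 = 217.11 AU.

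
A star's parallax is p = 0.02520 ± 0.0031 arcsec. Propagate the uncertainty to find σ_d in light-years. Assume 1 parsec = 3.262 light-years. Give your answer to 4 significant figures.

d = 1/p, so σ_d = σ_p / p².
σ_d = 0.00310 / (0.02520)² = 0.00310 / 0.00063504 = 4.8816 pc = 4.8816 × 3.262 ly = 15.924 ly.

15.92 ly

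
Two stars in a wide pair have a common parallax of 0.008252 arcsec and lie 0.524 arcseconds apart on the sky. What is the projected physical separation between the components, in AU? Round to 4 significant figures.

d = 1/p = 1/0.008252″ = 121.18 pc.
At distance d (pc), an angle of θ arcsec spans θ·d AU: s = 0.524 × 121.18 = 63.498 AU.

63.50 AU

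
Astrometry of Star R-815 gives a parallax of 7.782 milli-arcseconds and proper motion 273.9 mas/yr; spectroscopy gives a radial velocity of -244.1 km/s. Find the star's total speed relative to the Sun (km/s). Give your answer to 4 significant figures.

295.7 km/s

d = 1/p = 1/0.007782″ = 128.5 pc.
μ = 273.9 mas/yr = 0.2739 ″/yr.
v_t = 4.740 μ d = 4.740 × 0.2739 × 128.5 = 166.83 km/s.
v = √(v_r² + v_t²) = √((-244.1)² + 166.83²) = √87417.1 = 295.66 km/s.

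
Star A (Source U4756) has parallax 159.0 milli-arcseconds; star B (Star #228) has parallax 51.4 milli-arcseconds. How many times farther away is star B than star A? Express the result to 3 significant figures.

3.09

Since d = 1/p, d_B/d_A = p_A/p_B.
= 159.0 / 51.4 = 3.0934.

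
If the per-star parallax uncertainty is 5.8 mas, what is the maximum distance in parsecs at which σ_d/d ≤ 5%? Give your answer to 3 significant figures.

8.62 pc

σ_d/d = σ_p/p, so the condition is σ_p/p ≤ 0.05, i.e. p ≥ σ_p/0.05.
p_min = 5.8/0.05 = 116 mas = 0.116 arcsec.
d_max = 1/p_min = 1/0.116 = 8.6207 pc.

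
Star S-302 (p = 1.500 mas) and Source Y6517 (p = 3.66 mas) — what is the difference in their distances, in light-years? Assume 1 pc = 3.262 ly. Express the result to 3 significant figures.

1280 ly

d_A = 1/0.001500″ = 666.67 pc; d_B = 1/0.003660″ = 273.22 pc.
|d_B − d_A| = |273.22 − 666.67| = 393.45 pc = 393.45 × 3.262 ly = 1283.4 ly.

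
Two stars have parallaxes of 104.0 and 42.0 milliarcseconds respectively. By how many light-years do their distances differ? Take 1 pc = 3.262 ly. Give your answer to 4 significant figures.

d_A = 1/0.1040″ = 9.6154 pc; d_B = 1/0.04200″ = 23.81 pc.
|d_B − d_A| = |23.81 − 9.6154| = 14.195 pc = 14.195 × 3.262 ly = 46.304 ly.

46.30 ly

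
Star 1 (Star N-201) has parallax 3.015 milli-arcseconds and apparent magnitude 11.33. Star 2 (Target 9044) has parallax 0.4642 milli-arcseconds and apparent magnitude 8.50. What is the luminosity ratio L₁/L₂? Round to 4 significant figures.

L₁/L₂ = 0.001749

d₁ = 1/p₁ = 1/0.003015″ = 331.67 pc; d₂ = 1/p₂ = 1/0.0004642″ = 2154.2 pc.
M₁ = m₁ − 5 log₁₀ d₁ + 5 = 11.33 − 12.6035 + 5 = 3.7265.
M₂ = 8.50 − 16.6664 + 5 = -3.1664.
L₁/L₂ = 10^(0.4(M₂ − M₁)) = 10^(0.4 × (-6.8929)) = 10^(-2.75716) = 0.0017492.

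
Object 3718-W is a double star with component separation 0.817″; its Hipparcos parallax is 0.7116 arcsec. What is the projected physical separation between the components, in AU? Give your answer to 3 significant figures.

1.15 AU

d = 1/p = 1/0.7116″ = 1.4053 pc.
At distance d (pc), an angle of θ arcsec spans θ·d AU: s = 0.817 × 1.4053 = 1.1481 AU.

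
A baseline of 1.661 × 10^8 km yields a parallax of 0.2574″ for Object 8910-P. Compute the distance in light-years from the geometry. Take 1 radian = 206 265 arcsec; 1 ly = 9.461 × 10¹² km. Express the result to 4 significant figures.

θ = 0.2574″ = 0.2574/206265 = 1.2479 × 10^-6 rad.
d = B/θ = (1.661 × 10^8) / (1.2479 × 10^-6) = 1.3310 × 10^14 km = (1.3310 × 10^14) / (9.461 × 10^12) ly = 14.068 ly.

14.07 ly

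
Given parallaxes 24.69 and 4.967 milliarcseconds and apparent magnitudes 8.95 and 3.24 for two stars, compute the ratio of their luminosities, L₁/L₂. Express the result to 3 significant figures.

d₁ = 1/p₁ = 1/0.02469″ = 40.502 pc; d₂ = 1/p₂ = 1/0.004967″ = 201.33 pc.
M₁ = m₁ − 5 log₁₀ d₁ + 5 = 8.95 − 8.0374 + 5 = 5.9126.
M₂ = 3.24 − 11.5195 + 5 = -3.2795.
L₁/L₂ = 10^(0.4(M₂ − M₁)) = 10^(0.4 × (-9.1921)) = 10^(-3.67684) = 0.00021046.

L₁/L₂ = 0.000210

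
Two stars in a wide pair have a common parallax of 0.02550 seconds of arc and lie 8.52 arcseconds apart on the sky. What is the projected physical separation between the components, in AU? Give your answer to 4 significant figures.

334.1 AU

d = 1/p = 1/0.02550″ = 39.216 pc.
At distance d (pc), an angle of θ arcsec spans θ·d AU: s = 8.52 × 39.216 = 334.12 AU.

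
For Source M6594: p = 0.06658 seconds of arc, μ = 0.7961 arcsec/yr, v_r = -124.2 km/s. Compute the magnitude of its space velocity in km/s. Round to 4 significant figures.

d = 1/p = 1/0.06658″ = 15.02 pc.
v_t = 4.740 μ d = 4.740 × 0.7961 × 15.02 = 56.678 km/s.
v = √(v_r² + v_t²) = √((-124.2)² + 56.678²) = √18638 = 136.52 km/s.

136.5 km/s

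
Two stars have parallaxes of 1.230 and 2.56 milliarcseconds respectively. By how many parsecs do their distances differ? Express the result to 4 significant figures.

d_A = 1/0.001230″ = 813.01 pc; d_B = 1/0.002560″ = 390.63 pc.
|d_B − d_A| = |390.63 − 813.01| = 422.38 pc.

422.4 pc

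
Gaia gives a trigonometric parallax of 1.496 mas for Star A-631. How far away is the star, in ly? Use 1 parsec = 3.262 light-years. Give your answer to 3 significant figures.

2180 ly

p = 1.496 mas = 0.001496 arcsec.
d = 1/p = 1/0.001496 = 668.45 pc.
In light-years: 668.45 × 3.262 = 2180.5 ly.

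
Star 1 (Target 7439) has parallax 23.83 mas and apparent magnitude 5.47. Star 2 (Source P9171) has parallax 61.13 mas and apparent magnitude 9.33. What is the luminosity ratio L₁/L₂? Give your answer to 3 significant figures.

d₁ = 1/p₁ = 1/0.02383″ = 41.964 pc; d₂ = 1/p₂ = 1/0.06113″ = 16.359 pc.
M₁ = m₁ − 5 log₁₀ d₁ + 5 = 5.47 − 8.1144 + 5 = 2.3556.
M₂ = 9.33 − 6.0688 + 5 = 8.2612.
L₁/L₂ = 10^(0.4(M₂ − M₁)) = 10^(0.4 × 5.9056) = 10^2.36224 = 230.27.

L₁/L₂ = 230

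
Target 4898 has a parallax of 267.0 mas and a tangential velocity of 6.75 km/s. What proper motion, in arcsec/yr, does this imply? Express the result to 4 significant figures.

d = 1/p = 1/0.2670″ = 3.7453 pc.
μ = v_t / (4.74 d) = 6.75 / (4.74 × 3.7453) = 6.75 / 17.753 = 0.38022 ″/yr.

0.3802 arcsec/yr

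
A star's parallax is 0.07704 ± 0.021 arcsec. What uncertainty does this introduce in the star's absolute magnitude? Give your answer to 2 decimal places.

σ_M = 0.59 mag

M = m − 5 log₁₀ d + 5 = m + 5 log₁₀ p + 5, so ∂M/∂p = 5/(p ln 10).
σ_M = (5/ln 10) · (σ_p/p) = 2.1715 × 0.021/0.07704 = 2.1715 × 0.27259 = 0.59193.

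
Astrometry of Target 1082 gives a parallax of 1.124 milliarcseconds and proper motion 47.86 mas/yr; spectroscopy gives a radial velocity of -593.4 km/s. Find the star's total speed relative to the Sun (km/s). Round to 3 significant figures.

d = 1/p = 1/0.001124″ = 889.68 pc.
μ = 47.86 mas/yr = 0.04786 ″/yr.
v_t = 4.740 μ d = 4.740 × 0.04786 × 889.68 = 201.83 km/s.
v = √(v_r² + v_t²) = √((-593.4)² + 201.83²) = √392859 = 626.78 km/s.

627 km/s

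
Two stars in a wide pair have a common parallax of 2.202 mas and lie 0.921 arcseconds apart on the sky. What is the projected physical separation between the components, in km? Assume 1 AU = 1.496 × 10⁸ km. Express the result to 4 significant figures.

d = 1/p = 1/0.002202″ = 454.13 pc.
At distance d (pc), an angle of θ arcsec spans θ·d AU: s = 0.921 × 454.13 = 418.25 AU.
= 418.25 × 1.496 × 10⁸ km = 6.2570 × 10^10 km.

6.257 × 10^10 km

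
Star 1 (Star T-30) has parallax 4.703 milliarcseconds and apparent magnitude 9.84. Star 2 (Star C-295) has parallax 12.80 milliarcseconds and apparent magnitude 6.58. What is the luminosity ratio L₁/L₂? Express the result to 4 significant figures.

L₁/L₂ = 0.3678

d₁ = 1/p₁ = 1/0.004703″ = 212.63 pc; d₂ = 1/p₂ = 1/0.01280″ = 78.125 pc.
M₁ = m₁ − 5 log₁₀ d₁ + 5 = 9.84 − 11.6381 + 5 = 3.2019.
M₂ = 6.58 − 9.4640 + 5 = 2.1160.
L₁/L₂ = 10^(0.4(M₂ − M₁)) = 10^(0.4 × (-1.0859)) = 10^(-0.43436) = 0.36782.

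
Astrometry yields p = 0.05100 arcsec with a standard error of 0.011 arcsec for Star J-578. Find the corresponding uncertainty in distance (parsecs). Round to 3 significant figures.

4.23 pc

d = 1/p, so σ_d = σ_p / p².
σ_d = 0.0110 / (0.05100)² = 0.0110 / 0.002601 = 4.2291 pc.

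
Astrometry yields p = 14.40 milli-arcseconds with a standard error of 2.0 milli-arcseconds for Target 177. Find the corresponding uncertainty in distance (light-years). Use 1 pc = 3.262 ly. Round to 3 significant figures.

d = 1/p, so σ_d = σ_p / p².
σ_d = 0.00200 / (0.01440)² = 0.00200 / 0.00020736 = 9.6451 pc = 9.6451 × 3.262 ly = 31.462 ly.

31.5 ly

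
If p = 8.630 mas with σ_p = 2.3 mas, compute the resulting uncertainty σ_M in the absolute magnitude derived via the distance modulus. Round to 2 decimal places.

σ_M = 0.58 mag

M = m − 5 log₁₀ d + 5 = m + 5 log₁₀ p + 5, so ∂M/∂p = 5/(p ln 10).
σ_M = (5/ln 10) · (σ_p/p) = 2.1715 × 2.3/8.630 = 2.1715 × 0.26651 = 0.57873.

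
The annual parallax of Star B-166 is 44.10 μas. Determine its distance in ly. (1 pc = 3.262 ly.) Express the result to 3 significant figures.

p = 44.10 μas = 0.00004410 arcsec.
d = 1/p = 1/0.00004410 = 22676 pc.
In light-years: 22676 × 3.262 = 73969 ly.

74000 ly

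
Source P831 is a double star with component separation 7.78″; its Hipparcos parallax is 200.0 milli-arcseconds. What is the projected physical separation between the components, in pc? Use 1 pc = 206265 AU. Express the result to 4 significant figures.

d = 1/p = 1/0.2000″ = 5 pc.
At distance d (pc), an angle of θ arcsec spans θ·d AU: s = 7.78 × 5 = 38.9 AU.
= 38.9 / 206265 = 0.00018859 pc.

0.0001886 pc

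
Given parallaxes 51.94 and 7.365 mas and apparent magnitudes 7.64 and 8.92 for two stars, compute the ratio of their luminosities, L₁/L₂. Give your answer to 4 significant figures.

L₁/L₂ = 0.06536

d₁ = 1/p₁ = 1/0.05194″ = 19.253 pc; d₂ = 1/p₂ = 1/0.007365″ = 135.78 pc.
M₁ = m₁ − 5 log₁₀ d₁ + 5 = 7.64 − 6.4225 + 5 = 6.2175.
M₂ = 8.92 − 10.6642 + 5 = 3.2558.
L₁/L₂ = 10^(0.4(M₂ − M₁)) = 10^(0.4 × (-2.9617)) = 10^(-1.18468) = 0.065361.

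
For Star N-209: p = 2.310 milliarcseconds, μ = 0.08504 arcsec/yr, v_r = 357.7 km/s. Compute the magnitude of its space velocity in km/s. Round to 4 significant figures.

d = 1/p = 1/0.002310″ = 432.9 pc.
v_t = 4.740 μ d = 4.740 × 0.08504 × 432.9 = 174.5 km/s.
v = √(v_r² + v_t²) = √(357.7² + 174.5²) = √158400 = 397.99 km/s.

398.0 km/s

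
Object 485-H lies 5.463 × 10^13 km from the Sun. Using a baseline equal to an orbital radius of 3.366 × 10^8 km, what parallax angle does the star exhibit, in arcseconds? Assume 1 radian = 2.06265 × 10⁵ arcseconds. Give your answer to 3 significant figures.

1.27 arcsec

θ ≈ B/d = (3.366 × 10^8) / (5.463 × 10^13) = 6.1614 × 10^-6 rad.
In arcseconds: 6.1614 × 10^-6 × 206265 = 1.2709″.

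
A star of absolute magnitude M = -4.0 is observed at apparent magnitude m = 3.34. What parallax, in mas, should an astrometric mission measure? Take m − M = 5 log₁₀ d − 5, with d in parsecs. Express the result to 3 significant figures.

m − M = 3.34 − (-4.0) = 7.34.
d = 10^((m−M)/5 + 1) = 10^2.468 = 293.76 pc.
p = 1/d = 1/293.76 = 0.0034041 arcsec = 3.4041 mas.

3.40 mas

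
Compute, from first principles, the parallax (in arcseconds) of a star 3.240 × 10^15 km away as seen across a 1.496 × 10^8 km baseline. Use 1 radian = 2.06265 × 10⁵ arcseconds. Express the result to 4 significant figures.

θ ≈ B/d = (1.496 × 10^8) / (3.240 × 10^15) = 4.6173 × 10^-8 rad.
In arcseconds: 4.6173 × 10^-8 × 206265 = 0.0095239″.

0.009524 arcsec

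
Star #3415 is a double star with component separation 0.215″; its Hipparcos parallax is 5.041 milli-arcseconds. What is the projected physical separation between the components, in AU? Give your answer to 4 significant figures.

42.65 AU

d = 1/p = 1/0.005041″ = 198.37 pc.
At distance d (pc), an angle of θ arcsec spans θ·d AU: s = 0.215 × 198.37 = 42.65 AU.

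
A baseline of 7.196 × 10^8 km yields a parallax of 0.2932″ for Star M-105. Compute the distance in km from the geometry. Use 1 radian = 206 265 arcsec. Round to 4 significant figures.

5.062 × 10^14 km

θ = 0.2932″ = 0.2932/206265 = 1.4215 × 10^-6 rad.
d = B/θ = (7.196 × 10^8) / (1.4215 × 10^-6) = 5.0623 × 10^14 km.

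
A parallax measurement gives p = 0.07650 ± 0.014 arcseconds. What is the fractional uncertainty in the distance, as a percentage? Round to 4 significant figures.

18.30%

For d = 1/p, |σ_d/d| = |σ_p/p|.
σ_p/p = 0.014 / 0.07650 = 0.18301 = 18.301%.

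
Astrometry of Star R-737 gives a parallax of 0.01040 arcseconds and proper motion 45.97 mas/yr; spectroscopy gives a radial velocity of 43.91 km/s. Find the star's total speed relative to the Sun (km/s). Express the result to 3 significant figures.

48.7 km/s

d = 1/p = 1/0.01040″ = 96.154 pc.
μ = 45.97 mas/yr = 0.04597 ″/yr.
v_t = 4.740 μ d = 4.740 × 0.04597 × 96.154 = 20.952 km/s.
v = √(v_r² + v_t²) = √(43.91² + 20.952²) = √2367.07 = 48.653 km/s.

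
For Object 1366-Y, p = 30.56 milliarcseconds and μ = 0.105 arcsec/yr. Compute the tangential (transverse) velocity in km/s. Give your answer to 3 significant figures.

16.3 km/s

d = 1/p = 1/0.03056″ = 32.723 pc.
v_t = 4.74 × μ × d = 4.74 × 0.105 × 32.723 = 16.286 km/s.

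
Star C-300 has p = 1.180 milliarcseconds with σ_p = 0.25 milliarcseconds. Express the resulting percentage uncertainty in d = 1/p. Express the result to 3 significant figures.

For d = 1/p, |σ_d/d| = |σ_p/p|.
σ_p/p = 0.25 / 1.180 = 0.21186 = 21.186%.

21.2%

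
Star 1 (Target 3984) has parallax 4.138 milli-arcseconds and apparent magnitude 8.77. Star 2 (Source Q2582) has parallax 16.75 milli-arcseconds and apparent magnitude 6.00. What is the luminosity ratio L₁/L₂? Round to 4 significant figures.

L₁/L₂ = 1.278

d₁ = 1/p₁ = 1/0.004138″ = 241.66 pc; d₂ = 1/p₂ = 1/0.01675″ = 59.701 pc.
M₁ = m₁ − 5 log₁₀ d₁ + 5 = 8.77 − 11.9160 + 5 = 1.8540.
M₂ = 6.00 − 8.8799 + 5 = 2.1201.
L₁/L₂ = 10^(0.4(M₂ − M₁)) = 10^(0.4 × 0.2661) = 10^0.10644 = 1.2777.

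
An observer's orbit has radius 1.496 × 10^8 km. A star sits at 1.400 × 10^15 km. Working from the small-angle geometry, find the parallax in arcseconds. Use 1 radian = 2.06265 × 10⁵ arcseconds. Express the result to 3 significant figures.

0.0220 arcsec

θ ≈ B/d = (1.496 × 10^8) / (1.400 × 10^15) = 1.0686 × 10^-7 rad.
In arcseconds: 1.0686 × 10^-7 × 206265 = 0.022041″.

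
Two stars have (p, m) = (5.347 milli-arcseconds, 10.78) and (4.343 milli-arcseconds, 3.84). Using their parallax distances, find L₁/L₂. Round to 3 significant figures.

d₁ = 1/p₁ = 1/0.005347″ = 187.02 pc; d₂ = 1/p₂ = 1/0.004343″ = 230.26 pc.
M₁ = m₁ − 5 log₁₀ d₁ + 5 = 10.78 − 11.3594 + 5 = 4.4206.
M₂ = 3.84 − 11.8111 + 5 = -2.9711.
L₁/L₂ = 10^(0.4(M₂ − M₁)) = 10^(0.4 × (-7.3917)) = 10^(-2.95668) = 0.0011049.

L₁/L₂ = 0.00110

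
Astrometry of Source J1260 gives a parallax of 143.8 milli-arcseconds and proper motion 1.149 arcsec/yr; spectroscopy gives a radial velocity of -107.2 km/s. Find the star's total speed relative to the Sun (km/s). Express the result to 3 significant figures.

d = 1/p = 1/0.1438″ = 6.9541 pc.
v_t = 4.740 μ d = 4.740 × 1.149 × 6.9541 = 37.874 km/s.
v = √(v_r² + v_t²) = √((-107.2)² + 37.874²) = √12926.3 = 113.69 km/s.

114 km/s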